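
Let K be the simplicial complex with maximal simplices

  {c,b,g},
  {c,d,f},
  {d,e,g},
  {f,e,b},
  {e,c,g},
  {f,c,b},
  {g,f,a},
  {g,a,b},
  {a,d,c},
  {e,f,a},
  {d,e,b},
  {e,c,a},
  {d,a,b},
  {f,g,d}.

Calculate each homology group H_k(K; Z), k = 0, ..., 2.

We work with the vertex ordering a < b < c < d < e < f < g. The simplices of K, each written with vertices in increasing order, are:

  0-simplices (7): a, b, c, d, e, f, g
  1-simplices (21): ab, ac, ad, ae, af, ag, bc, bd, be, bf, bg, cd, ce, cf, cg, de, df, dg, ef, eg, fg
  2-simplices (14): abd, abg, acd, ace, aef, afg, bcf, bcg, bde, bef, cdf, ceg, deg, dfg

giving chain groups C_0 ≅ Z^7, C_1 ≅ Z^21, C_2 ≅ Z^14.

The boundary map ∂_1: C_1 → C_0 sends each edge [p,q] (with p < q) to q − p. For instance
  ∂be = e − b.
This gives a 7×21 integer matrix of rank 6; reducing to Smith normal form yields diagonal entries (1,1,1,1,1,1).

Boundary ∂_2: C_2 → C_1 maps a triangle to the signed sum of its edges. For instance
  ∂ceg = eg − cg + ce,
  ∂dfg = fg − dg + df.
The resulting 21×14 matrix has rank 13, and its Smith normal form has invariant factors (1,1,1,1,1,1,1,1,1,1,1,1,1).

Computing H_k = (kernel of ∂_k) / (image of ∂_{k+1}):

  H_0: rank C_0 − rank ∂_1 = 7 − 6 = 1, and the invariant factors of ∂_1 are all 1, so H_0 = Z.
  H_1: rank ker ∂_1 − rank ∂_2 = (21 − 6) − 13 = 2, and the invariant factors of ∂_2 are all 1, so H_1 = Z^2.
  H_2: rank ker ∂_2 − rank ∂_3 = (14 − 13) − 0 = 1, and there is no ∂_3, so H_2 = Z.

H_0 ≅ Z,  H_1 ≅ Z^2,  H_2 ≅ Z.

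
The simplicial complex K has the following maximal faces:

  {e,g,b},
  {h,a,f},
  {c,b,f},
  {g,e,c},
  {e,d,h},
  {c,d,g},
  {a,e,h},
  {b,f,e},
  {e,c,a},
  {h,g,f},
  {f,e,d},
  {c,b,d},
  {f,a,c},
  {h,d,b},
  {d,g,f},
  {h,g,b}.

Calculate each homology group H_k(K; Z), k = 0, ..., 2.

Order the vertices as a < b < c < d < e < f < g < h. Listing each simplex with vertices in this order, K has dimension 2 with simplices:

  0-simplices (8): a, b, c, d, e, f, g, h
  1-simplices (24): ac, ae, af, ah, bc, bd, be, bf, bg, bh, cd, ce, cf, cg, de, df, dg, dh, ef, eg, eh, fg, fh, gh
  2-simplices (16): ace, acf, aeh, afh, bcd, bcf, bdh, bef, beg, bgh, cdg, ceg, def, deh, dfg, fgh

so the chain groups are C_0 ≅ Z^8, C_1 ≅ Z^24, C_2 ≅ Z^16.

Boundary ∂_1: C_1 → C_0 is given by ∂[p,q] = [q] − [p].
This gives a 8×24 integer matrix of rank 7; reducing to Smith normal form yields diagonal entries (1,1,1,1,1,1,1).

Boundary ∂_2: C_2 → C_1 acts by ∂[p,q,r] = [q,r] − [p,r] + [p,q]. For instance
  ∂ace = ce − ae + ac,
  ∂acf = cf − af + ac.
The resulting 24×16 matrix has rank 15, and its Smith normal form has invariant factors (1,1,1,1,1,1,1,1,1,1,1,1,1,1,1).

Computing H_k = (kernel of ∂_k) / (image of ∂_{k+1}):

  H_0: rank C_0 − rank ∂_1 = 8 − 7 = 1, and the invariant factors of ∂_1 are all 1, so H_0 = Z.
  H_1: rank ker ∂_1 − rank ∂_2 = (24 − 7) − 15 = 2, and the invariant factors of ∂_2 are all 1, so H_1 = Z^2.
  H_2: rank ker ∂_2 − rank ∂_3 = (16 − 15) − 0 = 1, and there is no ∂_3, so H_2 = Z.

H_0 = Z,  H_1 = Z^2,  H_2 = Z.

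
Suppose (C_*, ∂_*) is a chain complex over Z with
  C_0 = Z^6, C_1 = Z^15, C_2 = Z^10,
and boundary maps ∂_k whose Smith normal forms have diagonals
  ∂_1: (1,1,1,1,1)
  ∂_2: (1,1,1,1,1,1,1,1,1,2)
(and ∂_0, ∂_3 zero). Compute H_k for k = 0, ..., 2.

H_0 ≅ Z,  H_1 ≅ Z/2,  H_2 = 0.

H_0: b_0 = 6 − 0 − 5 = 1; torsion from ∂_1 factors > 1: none. So H_0 ≅ Z.
H_1: b_1 = 15 − 5 − 10 = 0; torsion from ∂_2 factors > 1: [2]. So H_1 ≅ Z/2.
H_2: b_2 = 10 − 10 − 0 = 0; torsion from ∂_3 factors > 1: none. So H_2 ≅ 0.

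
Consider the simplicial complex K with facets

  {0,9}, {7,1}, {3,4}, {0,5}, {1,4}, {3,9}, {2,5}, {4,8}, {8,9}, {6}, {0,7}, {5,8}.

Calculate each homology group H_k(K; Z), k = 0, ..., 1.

Fix the vertex order 0 < 1 < 2 < 3 < 4 < 5 < 6 < 7 < 8 < 9 and write every simplex with vertices in increasing order. Then dim K = 1 and the simplices of K are:

  0-simplices (10): [0], [1], [2], [3], [4], [5], [6], [7], [8], [9]
  1-simplices (11): [0,5], [0,7], [0,9], [1,4], [1,7], [2,5], [3,4], [3,9], [4,8], [5,8], [8,9]

giving chain groups C_0 ≅ Z^10, C_1 ≅ Z^11.

The boundary map ∂_1: C_1 → C_0 is given by ∂[p,q] = [q] − [p].
As a 10×11 matrix over Z this has rank 8, with invariant factors (1,1,1,1,1,1,1,1).

From H_k ≅ ker(∂_k) / im(∂_{k+1}) we obtain:

  H_0: rank C_0 − rank ∂_1 = 10 − 8 = 2, and the invariant factors of ∂_1 are all 1, so H_0 ≅ Z^2.
  H_1: rank ker ∂_1 − rank ∂_2 = (11 − 8) − 0 = 3, and there is no ∂_2, so H_1 ≅ Z^3.

As a check, the Euler characteristic is 10 − 11 = -1, which agrees with 2 − 3 = -1.

H_0 ≅ Z^2,  H_1 ≅ Z^3.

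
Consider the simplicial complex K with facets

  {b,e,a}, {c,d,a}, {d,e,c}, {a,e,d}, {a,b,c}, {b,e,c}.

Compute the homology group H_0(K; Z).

H_0 ≅ Z.

Fix the vertex order a < b < c < d < e and write every simplex with vertices in increasing order. Then dim K = 2 and the simplices of K are:

  0-simplices (5): a, b, c, d, e
  1-simplices (9): ab, ac, ad, ae, bc, be, cd, ce, de
  2-simplices (6): abc, abe, acd, ade, bce, cde

so the chain groups are C_0 ≅ Z^5, C_1 ≅ Z^9, C_2 ≅ Z^6.

The boundary map ∂_1: C_1 → C_0 is given by ∂[p,q] = [q] − [p]. For instance
  ∂ab = b − a.
The 5×9 boundary matrix has rank 4 and Smith normal form diag(1,1,1,1).

Boundary ∂_2: C_2 → C_1 acts by ∂[p,q,r] = [q,r] − [p,r] + [p,q]. For instance
  ∂bce = ce − be + bc,
  ∂acd = cd − ad + ac.
This gives a 9×6 integer matrix of rank 5; reducing to Smith normal form yields diagonal entries (1,1,1,1,1).

Computing H_k = (kernel of ∂_k) / (image of ∂_{k+1}):

  H_0: rank C_0 − rank ∂_1 = 5 − 4 = 1, and the invariant factors of ∂_1 are all 1, so H_0 ≅ Z.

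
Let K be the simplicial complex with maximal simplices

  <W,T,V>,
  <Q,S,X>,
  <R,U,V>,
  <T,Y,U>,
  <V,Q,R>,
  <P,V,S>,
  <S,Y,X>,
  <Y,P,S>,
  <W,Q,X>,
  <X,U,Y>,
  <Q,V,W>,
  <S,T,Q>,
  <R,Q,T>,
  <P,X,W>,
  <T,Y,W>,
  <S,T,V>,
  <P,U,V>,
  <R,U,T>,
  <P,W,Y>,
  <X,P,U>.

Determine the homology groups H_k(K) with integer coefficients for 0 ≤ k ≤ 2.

Take the total order P < Q < R < S < T < U < V < W < X < Y on the vertex set. Then K (dimension 2) consists of the simplices:

  0-simplices (10): P, Q, R, S, T, U, V, W, X, Y
  1-simplices (30): PS, PU, PV, PW, PX, PY, QR, QS, QT, QV, QW, QX, RT, RU, RV, ST, SV, SX, SY, TU, TV, TW, TY, UV, UX, UY, VW, WX, WY, XY
  2-simplices (20): PSV, PSY, PUV, PUX, PWX, PWY, QRT, QRV, QST, QSX, QVW, QWX, RTU, RUV, STV, SXY, TUY, TVW, TWY, UXY

Hence C_0 ≅ Z^10, C_1 ≅ Z^30, C_2 ≅ Z^20.

Boundary ∂_1: C_1 → C_0 is given by ∂[p,q] = [q] − [p]. For instance
  ∂QR = R − Q.
The resulting 10×30 matrix has rank 9, and its Smith normal form has invariant factors (1,1,1,1,1,1,1,1,1).

∂_2: C_2 → C_1 sends each 2-simplex [p,q,r] to [q,r] − [p,r] + [p,q]. For instance
  ∂PSV = SV − PV + PS,
  ∂QSX = SX − QX + QS.
The 30×20 boundary matrix has rank 20 and Smith normal form diag(1,1,1,1,1,1,1,1,1,1,1,1,1,1,1,1,1,1,1,2).

Now H_k = ker ∂_k / im ∂_{k+1}, so:

  H_0: rank C_0 − rank ∂_1 = 10 − 9 = 1, and the invariant factors of ∂_1 are all 1, so H_0 = Z.
  H_1: rank ker ∂_1 − rank ∂_2 = (30 − 9) − 20 = 1, and ∂_2 has invariant factor 2 > 1, so H_1 = Z × Z/2.
  H_2: rank ker ∂_2 − rank ∂_3 = (20 − 20) − 0 = 0, and there is no ∂_3, so H_2 = 0.

H_0 = Z,  H_1 = Z × Z/2,  H_2 = 0.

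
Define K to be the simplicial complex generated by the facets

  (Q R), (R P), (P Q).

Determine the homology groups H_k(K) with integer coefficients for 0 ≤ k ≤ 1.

We work with the vertex ordering P < Q < R. The simplices of K, each written with vertices in increasing order, are:

  0-simplices (3): P, Q, R
  1-simplices (3): PQ, PR, QR

Hence C_0 ≅ Z^3, C_1 ≅ Z^3.

∂_1: C_1 → C_0 sends each edge [p,q] (with p < q) to q − p. For instance
  ∂PQ = Q − P.
The 3×3 boundary matrix has rank 2 and Smith normal form diag(1,1).

From H_k ≅ ker(∂_k) / im(∂_{k+1}) we obtain:

  H_0: rank C_0 − rank ∂_1 = 3 − 2 = 1, and the invariant factors of ∂_1 are all 1, so H_0 ≅ Z.
  H_1: rank ker ∂_1 − rank ∂_2 = (3 − 2) − 0 = 1, and there is no ∂_2, so H_1 ≅ Z.

H_0 ≅ Z,  H_1 ≅ Z.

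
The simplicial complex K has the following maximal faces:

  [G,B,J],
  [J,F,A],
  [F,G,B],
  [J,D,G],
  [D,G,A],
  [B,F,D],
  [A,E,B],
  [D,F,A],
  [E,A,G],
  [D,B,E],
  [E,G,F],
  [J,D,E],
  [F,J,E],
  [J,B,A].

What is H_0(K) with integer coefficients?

H_0 ≅ Z.

Fix the vertex order A < B < D < E < F < G < J and write every simplex with vertices in increasing order. Then dim K = 2 and the simplices of K are:

  0-simplices (7): A, B, D, E, F, G, J
  1-simplices (21): AB, AD, AE, AF, AG, AJ, BD, BE, BF, BG, BJ, DE, DF, DG, DJ, EF, EG, EJ, FG, FJ, GJ
  2-simplices (14): ABE, ABJ, ADF, ADG, AEG, AFJ, BDE, BDF, BFG, BGJ, DEJ, DGJ, EFG, EFJ

so the chain groups are C_0 ≅ Z^7, C_1 ≅ Z^21, C_2 ≅ Z^14.

The boundary map ∂_1: C_1 → C_0 maps an edge to its endpoints' difference, ∂[p,q] = q − p. For instance
  ∂BD = D − B.
As a 7×21 matrix over Z this has rank 6, with invariant factors (1,1,1,1,1,1).

∂_2: C_2 → C_1 maps a triangle to the signed sum of its edges. For instance
  ∂ABE = BE − AE + AB,
  ∂DGJ = GJ − DJ + DG.
This gives a 21×14 integer matrix of rank 13; reducing to Smith normal form yields diagonal entries (1,1,1,1,1,1,1,1,1,1,1,1,1).

Computing H_k = (kernel of ∂_k) / (image of ∂_{k+1}):

  H_0: rank C_0 − rank ∂_1 = 7 − 6 = 1, and the invariant factors of ∂_1 are all 1, so H_0 = Z.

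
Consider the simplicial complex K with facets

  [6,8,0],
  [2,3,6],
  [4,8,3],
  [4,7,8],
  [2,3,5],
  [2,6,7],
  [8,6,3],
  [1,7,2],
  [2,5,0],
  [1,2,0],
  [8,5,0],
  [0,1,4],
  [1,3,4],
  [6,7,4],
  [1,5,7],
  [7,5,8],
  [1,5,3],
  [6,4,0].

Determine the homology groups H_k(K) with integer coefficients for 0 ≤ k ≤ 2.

K has 9 vertices, 27 edges, 18 triangles.
rank ∂_0 = 0, rank ∂_1 = 8 ⇒ b_0 = 9 − 0 − 8 = 1; all invariant factors of ∂_1 are 1 so no torsion. So H_0 = Z.
rank ∂_1 = 8, rank ∂_2 = 18 ⇒ b_1 = 27 − 8 − 18 = 1; ∂_2 has invariant factor(s) [2] giving torsion. So H_1 = Z ⊕ Z/2Z.
rank ∂_2 = 18, rank ∂_3 = 0 ⇒ b_2 = 18 − 18 − 0 = 0. So H_2 = 0.

H_0 ≅ Z,  H_1 ≅ Z ⊕ Z/2Z,  H_2 = 0.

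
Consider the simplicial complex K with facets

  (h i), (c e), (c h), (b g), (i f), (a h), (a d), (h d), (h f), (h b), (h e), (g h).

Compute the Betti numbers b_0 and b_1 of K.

b_0 = 1, b_1 = 4.

Fix the vertex order a < b < c < d < e < f < g < h < i and write every simplex with vertices in increasing order. Then dim K = 1 and the simplices of K are:

  0-simplices (9): a, b, c, d, e, f, g, h, i
  1-simplices (12): ad, ah, bg, bh, ce, ch, dh, eh, fh, fi, gh, hi

so the chain groups are C_0 ≅ Z^9, C_1 ≅ Z^12.

Boundary ∂_1: C_1 → C_0 maps an edge to its endpoints' difference, ∂[p,q] = q − p. For instance
  ∂ch = h − c.
The resulting 9×12 matrix has rank 8, and its Smith normal form has invariant factors (1,1,1,1,1,1,1,1).

Now H_k = ker ∂_k / im ∂_{k+1}, so:

  H_0: rank C_0 − rank ∂_1 = 9 − 8 = 1, and the invariant factors of ∂_1 are all 1, so H_0 ≅ Z.
  H_1: rank ker ∂_1 − rank ∂_2 = (12 − 8) − 0 = 4, and there is no ∂_2, so H_1 ≅ Z^4.

(K is a triangulation of a wedge of 4 circles.)

Hence the Betti numbers are b_0 = 1, b_1 = 4.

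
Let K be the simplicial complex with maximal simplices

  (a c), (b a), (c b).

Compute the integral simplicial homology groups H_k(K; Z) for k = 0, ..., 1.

Take the total order a < b < c on the vertex set. Then K (dimension 1) consists of the simplices:

  0-simplices (3): a, b, c
  1-simplices (3): ab, ac, bc

giving chain groups C_0 ≅ Z^3, C_1 ≅ Z^3.

∂_1: C_1 → C_0 is given by ∂[p,q] = [q] − [p].
This gives a 3×3 integer matrix of rank 2; reducing to Smith normal form yields diagonal entries (1,1).

Computing H_k = (kernel of ∂_k) / (image of ∂_{k+1}):

  H_0: rank C_0 − rank ∂_1 = 3 − 2 = 1, and the invariant factors of ∂_1 are all 1, so H_0 = Z.
  H_1: rank ker ∂_1 − rank ∂_2 = (3 − 2) − 0 = 1, and there is no ∂_2, so H_1 = Z.

(K is a triangulation of the circle S^1.)

H_0 ≅ Z,  H_1 ≅ Z.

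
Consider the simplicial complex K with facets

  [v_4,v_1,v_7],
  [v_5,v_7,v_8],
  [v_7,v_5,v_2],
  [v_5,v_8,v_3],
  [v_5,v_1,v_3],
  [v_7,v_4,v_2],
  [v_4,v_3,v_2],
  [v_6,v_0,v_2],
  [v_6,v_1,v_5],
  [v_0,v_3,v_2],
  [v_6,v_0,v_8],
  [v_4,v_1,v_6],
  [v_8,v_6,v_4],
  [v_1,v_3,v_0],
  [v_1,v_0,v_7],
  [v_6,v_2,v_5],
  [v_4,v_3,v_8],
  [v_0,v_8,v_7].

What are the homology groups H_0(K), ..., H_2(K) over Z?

H_0 ≅ Z,  H_1 ≅ Z^2,  H_2 ≅ Z.

K has 9 vertices, 27 edges, 18 triangles.
rank ∂_0 = 0, rank ∂_1 = 8 ⇒ b_0 = 9 − 0 − 8 = 1; all invariant factors of ∂_1 are 1 so no torsion. So H_0 = Z.
rank ∂_1 = 8, rank ∂_2 = 17 ⇒ b_1 = 27 − 8 − 17 = 2; all invariant factors of ∂_2 are 1 so no torsion. So H_1 = Z^2.
rank ∂_2 = 17, rank ∂_3 = 0 ⇒ b_2 = 18 − 17 − 0 = 1. So H_2 = Z.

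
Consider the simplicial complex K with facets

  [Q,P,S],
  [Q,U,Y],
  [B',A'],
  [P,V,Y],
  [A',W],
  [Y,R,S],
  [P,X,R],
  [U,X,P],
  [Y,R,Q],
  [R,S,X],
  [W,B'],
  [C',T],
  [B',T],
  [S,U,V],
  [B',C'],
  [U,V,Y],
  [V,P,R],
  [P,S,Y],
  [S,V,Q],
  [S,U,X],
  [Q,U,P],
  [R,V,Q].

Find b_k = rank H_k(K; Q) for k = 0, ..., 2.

b_0 = 2, b_1 = 4, b_2 = 1.

We work with the vertex ordering P < Q < R < S < T < U < V < W < X < Y < A' < B' < C'. The simplices of K, each written with vertices in increasing order, are:

  0-simplices (13): [P], [Q], [R], [S], [T], [U], [V], [W], [X], [Y], [A'], [B'], [C']
  1-simplices (30): (30 of them)
  2-simplices (16): [P,Q,S], [P,Q,U], [P,R,V], [P,R,X], [P,S,Y], [P,U,X], [P,V,Y], [Q,R,V], [Q,R,Y], [Q,S,V], [Q,U,Y], [R,S,X], [R,S,Y], [S,U,V], [S,U,X], [U,V,Y]

giving chain groups C_0 ≅ Z^13, C_1 ≅ Z^30, C_2 ≅ Z^16.

∂_1: C_1 → C_0 maps an edge to its endpoints' difference, ∂[p,q] = q − p. For instance
  ∂[Q,V] = [V] − [Q].
As a 13×30 matrix over Z this has rank 11, with invariant factors (1,1,1,1,1,1,1,1,1,1,1).

The boundary map ∂_2: C_2 → C_1 maps a triangle to the signed sum of its edges. For instance
  ∂[S,U,V] = [U,V] − [S,V] + [S,U],
  ∂[P,S,Y] = [S,Y] − [P,Y] + [P,S].
This gives a 30×16 integer matrix of rank 15; reducing to Smith normal form yields diagonal entries (1,1,1,1,1,1,1,1,1,1,1,1,1,1,1).

Reading off H_k = ker ∂_k / im ∂_{k+1}:

  H_0: rank C_0 − rank ∂_1 = 13 − 11 = 2, and the invariant factors of ∂_1 are all 1, so H_0 ≅ Z^2.
  H_1: rank ker ∂_1 − rank ∂_2 = (30 − 11) − 15 = 4, and the invariant factors of ∂_2 are all 1, so H_1 ≅ Z^4.
  H_2: rank ker ∂_2 − rank ∂_3 = (16 − 15) − 0 = 1, and there is no ∂_3, so H_2 ≅ Z.

Hence the Betti numbers are b_0 = 2, b_1 = 4, b_2 = 1.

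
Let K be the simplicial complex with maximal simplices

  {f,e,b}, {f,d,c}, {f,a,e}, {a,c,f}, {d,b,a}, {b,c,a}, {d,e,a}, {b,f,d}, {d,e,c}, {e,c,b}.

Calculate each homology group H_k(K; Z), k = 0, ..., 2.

H_0 = Z,  H_1 = Z_2,  H_2 = 0.

We work with the vertex ordering a < b < c < d < e < f. The simplices of K, each written with vertices in increasing order, are:

  0-simplices (6): a, b, c, d, e, f
  1-simplices (15): ab, ac, ad, ae, af, bc, bd, be, bf, cd, ce, cf, de, df, ef
  2-simplices (10): abc, abd, acf, ade, aef, bce, bdf, bef, cde, cdf

giving chain groups C_0 ≅ Z^6, C_1 ≅ Z^15, C_2 ≅ Z^10.

The boundary map ∂_1: C_1 → C_0 sends each edge [p,q] (with p < q) to q − p.
This gives a 6×15 integer matrix of rank 5; reducing to Smith normal form yields diagonal entries (1,1,1,1,1).

The boundary map ∂_2: C_2 → C_1 sends each 2-simplex [p,q,r] to [q,r] − [p,r] + [p,q]. For instance
  ∂bce = ce − be + bc,
  ∂acf = cf − af + ac.
The 15×10 boundary matrix has rank 10 and Smith normal form diag(1,1,1,1,1,1,1,1,1,2).

From H_k ≅ ker(∂_k) / im(∂_{k+1}) we obtain:

  H_0: rank C_0 − rank ∂_1 = 6 − 5 = 1, and the invariant factors of ∂_1 are all 1, so H_0 = Z.
  H_1: rank ker ∂_1 − rank ∂_2 = (15 − 5) − 10 = 0, and ∂_2 has invariant factor 2 > 1, so H_1 = Z_2.
  H_2: rank ker ∂_2 − rank ∂_3 = (10 − 10) − 0 = 0, and there is no ∂_3, so H_2 = 0.

(K is a triangulation of the real projective plane RP^2.)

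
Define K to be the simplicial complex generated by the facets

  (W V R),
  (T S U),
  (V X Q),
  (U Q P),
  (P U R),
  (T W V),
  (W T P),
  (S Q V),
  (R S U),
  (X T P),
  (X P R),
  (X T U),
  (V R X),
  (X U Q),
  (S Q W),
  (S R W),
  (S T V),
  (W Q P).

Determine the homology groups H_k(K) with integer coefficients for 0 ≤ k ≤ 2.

H_0 = Z,  H_1 = Z ⊕ Z/2Z,  H_2 = 0.

Order the vertices as P < Q < R < S < T < U < V < W < X. Listing each simplex with vertices in this order, K has dimension 2 with simplices:

  0-simplices (9): P, Q, R, S, T, U, V, W, X
  1-simplices (27): PQ, PR, PT, PU, PW, PX, QS, QU, QV, QW, QX, RS, RU, RV, RW, RX, ST, SU, SV, SW, TU, TV, TW, TX, UX, VW, VX
  2-simplices (18): PQU, PQW, PRU, PRX, PTW, PTX, QSV, QSW, QUX, QVX, RSU, RSW, RVW, RVX, STU, STV, TUX, TVW

giving chain groups C_0 ≅ Z^9, C_1 ≅ Z^27, C_2 ≅ Z^18.

∂_1: C_1 → C_0 is given by ∂[p,q] = [q] − [p]. For instance
  ∂TV = V − T.
This gives a 9×27 integer matrix of rank 8; reducing to Smith normal form yields diagonal entries (1,1,1,1,1,1,1,1).

The boundary map ∂_2: C_2 → C_1 sends each 2-simplex [p,q,r] to [q,r] − [p,r] + [p,q]. For instance
  ∂PTW = TW − PW + PT,
  ∂PRU = RU − PU + PR.
As a 27×18 matrix over Z this has rank 18, with invariant factors (1,1,1,1,1,1,1,1,1,1,1,1,1,1,1,1,1,2).

Reading off H_k = ker ∂_k / im ∂_{k+1}:

  H_0: rank C_0 − rank ∂_1 = 9 − 8 = 1, and the invariant factors of ∂_1 are all 1, so H_0 ≅ Z.
  H_1: rank ker ∂_1 − rank ∂_2 = (27 − 8) − 18 = 1, and ∂_2 has invariant factor 2 > 1, so H_1 ≅ Z ⊕ Z/2Z.
  H_2: rank ker ∂_2 − rank ∂_3 = (18 − 18) − 0 = 0, and there is no ∂_3, so H_2 ≅ 0.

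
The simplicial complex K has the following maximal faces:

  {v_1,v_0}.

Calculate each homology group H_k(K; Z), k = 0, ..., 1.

Fix the vertex order v_0 < v_1 and write every simplex with vertices in increasing order. Then dim K = 1 and the simplices of K are:

  0-simplices (2): [v_0], [v_1]
  1-simplices (1): [v_0,v_1]

so the chain groups are C_0 ≅ Z^2, C_1 ≅ Z^1.

Boundary ∂_1: C_1 → C_0 is given by ∂[p,q] = [q] − [p]. For instance
  ∂[v_0,v_1] = [v_1] − [v_0].
This gives a 2×1 integer matrix of rank 1; reducing to Smith normal form yields diagonal entries (1).

From H_k ≅ ker(∂_k) / im(∂_{k+1}) we obtain:

  H_0: rank C_0 − rank ∂_1 = 2 − 1 = 1, and the invariant factors of ∂_1 are all 1, so H_0 = Z.
  H_1: rank ker ∂_1 − rank ∂_2 = (1 − 1) − 0 = 0, and there is no ∂_2, so H_1 = 0.

H_0 ≅ Z,  H_1 = 0.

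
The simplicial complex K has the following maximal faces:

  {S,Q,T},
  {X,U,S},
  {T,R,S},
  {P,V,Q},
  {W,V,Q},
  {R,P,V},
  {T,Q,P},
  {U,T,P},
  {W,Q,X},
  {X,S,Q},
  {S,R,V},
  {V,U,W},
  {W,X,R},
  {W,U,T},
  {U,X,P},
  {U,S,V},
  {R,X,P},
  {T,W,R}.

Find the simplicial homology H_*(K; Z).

H_0 = Z,  H_1 = Z^2,  H_2 = Z.

We work with the vertex ordering P < Q < R < S < T < U < V < W < X. The simplices of K, each written with vertices in increasing order, are:

  0-simplices (9): P, Q, R, S, T, U, V, W, X
  1-simplices (27): PQ, PR, PT, PU, PV, PX, QS, QT, QV, QW, QX, RS, RT, RV, RW, RX, ST, SU, SV, SX, TU, TW, UV, UW, UX, VW, WX
  2-simplices (18): PQT, PQV, PRV, PRX, PTU, PUX, QST, QSX, QVW, QWX, RST, RSV, RTW, RWX, SUV, SUX, TUW, UVW

Hence C_0 ≅ Z^9, C_1 ≅ Z^27, C_2 ≅ Z^18.

The boundary map ∂_1: C_1 → C_0 maps an edge to its endpoints' difference, ∂[p,q] = q − p. For instance
  ∂QS = S − Q.
This gives a 9×27 integer matrix of rank 8; reducing to Smith normal form yields diagonal entries (1,1,1,1,1,1,1,1).

The boundary map ∂_2: C_2 → C_1 acts by ∂[p,q,r] = [q,r] − [p,r] + [p,q]. For instance
  ∂TUW = UW − TW + TU,
  ∂PQV = QV − PV + PQ.
The 27×18 boundary matrix has rank 17 and Smith normal form diag(1,1,1,1,1,1,1,1,1,1,1,1,1,1,1,1,1).

From H_k ≅ ker(∂_k) / im(∂_{k+1}) we obtain:

  H_0: rank C_0 − rank ∂_1 = 9 − 8 = 1, and the invariant factors of ∂_1 are all 1, so H_0 ≅ Z.
  H_1: rank ker ∂_1 − rank ∂_2 = (27 − 8) − 17 = 2, and the invariant factors of ∂_2 are all 1, so H_1 ≅ Z^2.
  H_2: rank ker ∂_2 − rank ∂_3 = (18 − 17) − 0 = 1, and there is no ∂_3, so H_2 ≅ Z.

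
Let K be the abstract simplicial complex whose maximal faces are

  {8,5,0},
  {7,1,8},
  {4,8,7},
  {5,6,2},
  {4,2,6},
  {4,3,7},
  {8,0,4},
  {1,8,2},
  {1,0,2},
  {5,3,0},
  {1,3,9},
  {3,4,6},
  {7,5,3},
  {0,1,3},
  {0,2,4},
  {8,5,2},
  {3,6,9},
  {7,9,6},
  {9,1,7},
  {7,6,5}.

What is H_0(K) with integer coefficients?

Fix the vertex order 0 < 1 < 2 < 3 < 4 < 5 < 6 < 7 < 8 < 9 and write every simplex with vertices in increasing order. Then dim K = 2 and the simplices of K are:

  0-simplices (10): [0], [1], [2], [3], [4], [5], [6], [7], [8], [9]
  1-simplices (30): (30 of them)
  2-simplices (20): (20 of them)

Hence C_0 ≅ Z^10, C_1 ≅ Z^30, C_2 ≅ Z^20.

∂_1: C_1 → C_0 is given by ∂[p,q] = [q] − [p]. For instance
  ∂[7,9] = [9] − [7].
This gives a 10×30 integer matrix of rank 9; reducing to Smith normal form yields diagonal entries (1,1,1,1,1,1,1,1,1).

∂_2: C_2 → C_1 acts by ∂[p,q,r] = [q,r] − [p,r] + [p,q]. For instance
  ∂[2,4,6] = [4,6] − [2,6] + [2,4],
  ∂[0,2,4] = [2,4] − [0,4] + [0,2].
As a 30×20 matrix over Z this has rank 20, with invariant factors (1,1,1,1,1,1,1,1,1,1,1,1,1,1,1,1,1,1,1,2).

Computing H_k = (kernel of ∂_k) / (image of ∂_{k+1}):

  H_0: rank C_0 − rank ∂_1 = 10 − 9 = 1, and the invariant factors of ∂_1 are all 1, so H_0 ≅ Z.

(K is a triangulation of the Klein bottle.)

H_0 ≅ Z.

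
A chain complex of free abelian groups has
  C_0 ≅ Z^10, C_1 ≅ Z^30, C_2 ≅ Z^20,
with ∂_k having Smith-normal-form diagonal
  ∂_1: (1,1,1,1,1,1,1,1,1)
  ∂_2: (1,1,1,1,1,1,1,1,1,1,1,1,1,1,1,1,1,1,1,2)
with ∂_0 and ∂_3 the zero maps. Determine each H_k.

H_0 = Z,  H_1 = Z ⊕ Z/2,  H_2 = 0.

H_0: b_0 = 10 − 0 − 9 = 1; torsion from ∂_1 factors > 1: none. So H_0 = Z.
H_1: b_1 = 30 − 9 − 20 = 1; torsion from ∂_2 factors > 1: [2]. So H_1 = Z ⊕ Z/2.
H_2: b_2 = 20 − 20 − 0 = 0; torsion from ∂_3 factors > 1: none. So H_2 = 0.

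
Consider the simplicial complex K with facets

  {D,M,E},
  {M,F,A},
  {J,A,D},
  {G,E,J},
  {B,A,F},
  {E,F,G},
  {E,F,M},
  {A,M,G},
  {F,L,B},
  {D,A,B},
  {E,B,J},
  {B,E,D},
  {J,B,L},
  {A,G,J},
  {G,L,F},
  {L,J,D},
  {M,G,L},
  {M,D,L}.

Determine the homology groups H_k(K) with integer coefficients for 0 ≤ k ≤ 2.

Order the vertices as A < B < D < E < F < G < J < L < M. Listing each simplex with vertices in this order, K has dimension 2 with simplices:

  0-simplices (9): A, B, D, E, F, G, J, L, M
  1-simplices (27): AB, AD, AF, AG, AJ, AM, BD, BE, BF, BJ, BL, DE, DJ, DL, DM, EF, EG, EJ, EM, FG, FL, FM, GJ, GL, GM, JL, LM
  2-simplices (18): ABD, ABF, ADJ, AFM, AGJ, AGM, BDE, BEJ, BFL, BJL, DEM, DJL, DLM, EFG, EFM, EGJ, FGL, GLM

so the chain groups are C_0 ≅ Z^9, C_1 ≅ Z^27, C_2 ≅ Z^18.

Boundary ∂_1: C_1 → C_0 sends each edge [p,q] (with p < q) to q − p. For instance
  ∂AF = F − A.
This gives a 9×27 integer matrix of rank 8; reducing to Smith normal form yields diagonal entries (1,1,1,1,1,1,1,1).

∂_2: C_2 → C_1 acts by ∂[p,q,r] = [q,r] − [p,r] + [p,q]. For instance
  ∂BEJ = EJ − BJ + BE,
  ∂AGJ = GJ − AJ + AG.
As a 27×18 matrix over Z this has rank 18, with invariant factors (1,1,1,1,1,1,1,1,1,1,1,1,1,1,1,1,1,2).

From H_k ≅ ker(∂_k) / im(∂_{k+1}) we obtain:

  H_0: rank C_0 − rank ∂_1 = 9 − 8 = 1, and the invariant factors of ∂_1 are all 1, so H_0 = Z.
  H_1: rank ker ∂_1 − rank ∂_2 = (27 − 8) − 18 = 1, and ∂_2 has invariant factor 2 > 1, so H_1 = Z ⊕ Z/2.
  H_2: rank ker ∂_2 − rank ∂_3 = (18 − 18) − 0 = 0, and there is no ∂_3, so H_2 = 0.

As a check, the Euler characteristic is 9 − 27 + 18 = 0, which agrees with 1 − 1 + 0 = 0.
(K is a triangulation of the Klein bottle.)

H_0 = Z,  H_1 = Z ⊕ Z/2,  H_2 = 0.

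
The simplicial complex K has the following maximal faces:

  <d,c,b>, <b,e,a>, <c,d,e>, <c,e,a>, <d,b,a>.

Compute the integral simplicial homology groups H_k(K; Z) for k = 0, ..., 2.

H_0 = Z,  H_1 = Z,  H_2 = 0.

Take the total order a < b < c < d < e on the vertex set. Then K (dimension 2) consists of the simplices:

  0-simplices (5): a, b, c, d, e
  1-simplices (10): ab, ac, ad, ae, bc, bd, be, cd, ce, de
  2-simplices (5): abd, abe, ace, bcd, cde

giving chain groups C_0 ≅ Z^5, C_1 ≅ Z^10, C_2 ≅ Z^5.

Boundary ∂_1: C_1 → C_0 is given by ∂[p,q] = [q] − [p].
The resulting 5×10 matrix has rank 4, and its Smith normal form has invariant factors (1,1,1,1).

The boundary map ∂_2: C_2 → C_1 acts by ∂[p,q,r] = [q,r] − [p,r] + [p,q]. For instance
  ∂bcd = cd − bd + bc,
  ∂ace = ce − ae + ac.
This gives a 10×5 integer matrix of rank 5; reducing to Smith normal form yields diagonal entries (1,1,1,1,1).

Reading off H_k = ker ∂_k / im ∂_{k+1}:

  H_0: rank C_0 − rank ∂_1 = 5 − 4 = 1, and the invariant factors of ∂_1 are all 1, so H_0 ≅ Z.
  H_1: rank ker ∂_1 − rank ∂_2 = (10 − 4) − 5 = 1, and the invariant factors of ∂_2 are all 1, so H_1 ≅ Z.
  H_2: rank ker ∂_2 − rank ∂_3 = (5 − 5) − 0 = 0, and there is no ∂_3, so H_2 ≅ 0.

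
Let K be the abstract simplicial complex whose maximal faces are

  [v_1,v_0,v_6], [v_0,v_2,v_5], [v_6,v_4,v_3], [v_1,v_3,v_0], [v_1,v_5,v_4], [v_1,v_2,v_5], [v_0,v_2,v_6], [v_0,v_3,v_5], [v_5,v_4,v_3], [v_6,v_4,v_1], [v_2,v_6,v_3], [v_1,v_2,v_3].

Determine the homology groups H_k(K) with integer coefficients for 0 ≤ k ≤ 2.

H_0 ≅ Z,  H_1 ≅ Z/2,  H_2 = 0.

Order the vertices as v_0 < v_1 < v_2 < v_3 < v_4 < v_5 < v_6. Listing each simplex with vertices in this order, K has dimension 2 with simplices:

  0-simplices (7): [v_0], [v_1], [v_2], [v_3], [v_4], [v_5], [v_6]
  1-simplices (18): (18 of them)
  2-simplices (12): (12 of them)

giving chain groups C_0 ≅ Z^7, C_1 ≅ Z^18, C_2 ≅ Z^12.

The boundary map ∂_1: C_1 → C_0 is given by ∂[p,q] = [q] − [p].
This gives a 7×18 integer matrix of rank 6; reducing to Smith normal form yields diagonal entries (1,1,1,1,1,1).

Boundary ∂_2: C_2 → C_1 maps a triangle to the signed sum of its edges. For instance
  ∂[v_0,v_2,v_6] = [v_2,v_6] − [v_0,v_6] + [v_0,v_2],
  ∂[v_1,v_2,v_3] = [v_2,v_3] − [v_1,v_3] + [v_1,v_2].
This gives a 18×12 integer matrix of rank 12; reducing to Smith normal form yields diagonal entries (1,1,1,1,1,1,1,1,1,1,1,2).

Reading off H_k = ker ∂_k / im ∂_{k+1}:

  H_0: rank C_0 − rank ∂_1 = 7 − 6 = 1, and the invariant factors of ∂_1 are all 1, so H_0 ≅ Z.
  H_1: rank ker ∂_1 − rank ∂_2 = (18 − 6) − 12 = 0, and ∂_2 has invariant factor 2 > 1, so H_1 ≅ Z/2.
  H_2: rank ker ∂_2 − rank ∂_3 = (12 − 12) − 0 = 0, and there is no ∂_3, so H_2 ≅ 0.

As a check, the Euler characteristic is 7 − 18 + 12 = 1, which agrees with 1 − 0 + 0 = 1.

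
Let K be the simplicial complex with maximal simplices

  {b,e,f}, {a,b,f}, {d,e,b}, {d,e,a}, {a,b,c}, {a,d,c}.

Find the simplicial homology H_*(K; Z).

H_0 = Z,  H_1 = Z,  H_2 = 0.

K has 6 vertices, 12 edges, 6 triangles.
rank ∂_0 = 0, rank ∂_1 = 5 ⇒ b_0 = 6 − 0 − 5 = 1; all invariant factors of ∂_1 are 1 so no torsion. So H_0 ≅ Z.
rank ∂_1 = 5, rank ∂_2 = 6 ⇒ b_1 = 12 − 5 − 6 = 1; all invariant factors of ∂_2 are 1 so no torsion. So H_1 ≅ Z.
rank ∂_2 = 6, rank ∂_3 = 0 ⇒ b_2 = 6 − 6 − 0 = 0. So H_2 ≅ 0.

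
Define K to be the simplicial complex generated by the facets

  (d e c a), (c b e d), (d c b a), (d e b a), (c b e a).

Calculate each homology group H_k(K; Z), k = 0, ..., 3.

H_0 ≅ Z,  H_1 = 0,  H_2 = 0,  H_3 ≅ Z.

Order the vertices as a < b < c < d < e. Listing each simplex with vertices in this order, K has dimension 3 with simplices:

  0-simplices (5): a, b, c, d, e
  1-simplices (10): ab, ac, ad, ae, bc, bd, be, cd, ce, de
  2-simplices (10): abc, abd, abe, acd, ace, ade, bcd, bce, bde, cde
  3-simplices (5): abcd, abce, abde, acde, bcde

giving chain groups C_0 ≅ Z^5, C_1 ≅ Z^10, C_2 ≅ Z^10, C_3 ≅ Z^5.

∂_1: C_1 → C_0 is given by ∂[p,q] = [q] − [p].
The resulting 5×10 matrix has rank 4, and its Smith normal form has invariant factors (1,1,1,1).

∂_2: C_2 → C_1 maps a triangle to the signed sum of its edges. For instance
  ∂bce = ce − be + bc,
  ∂acd = cd − ad + ac.
As a 10×10 matrix over Z this has rank 6, with invariant factors (1,1,1,1,1,1).

Boundary ∂_3: C_3 → C_2 sends each 3-simplex σ to the alternating sum Σ_i (−1)^i (σ with its i-th vertex removed). For instance
  ∂abde = bde − ade + abe − abd,
  ∂abcd = bcd − acd + abd − abc.
The 10×5 boundary matrix has rank 4 and Smith normal form diag(1,1,1,1).

Now H_k = ker ∂_k / im ∂_{k+1}, so:

  H_0: rank C_0 − rank ∂_1 = 5 − 4 = 1, and the invariant factors of ∂_1 are all 1, so H_0 = Z.
  H_1: rank ker ∂_1 − rank ∂_2 = (10 − 4) − 6 = 0, and the invariant factors of ∂_2 are all 1, so H_1 = 0.
  H_2: rank ker ∂_2 − rank ∂_3 = (10 − 6) − 4 = 0, and the invariant factors of ∂_3 are all 1, so H_2 = 0.
  H_3: rank ker ∂_3 − rank ∂_4 = (5 − 4) − 0 = 1, and there is no ∂_4, so H_3 = Z.

(K is a triangulation of the 3-sphere S^3.)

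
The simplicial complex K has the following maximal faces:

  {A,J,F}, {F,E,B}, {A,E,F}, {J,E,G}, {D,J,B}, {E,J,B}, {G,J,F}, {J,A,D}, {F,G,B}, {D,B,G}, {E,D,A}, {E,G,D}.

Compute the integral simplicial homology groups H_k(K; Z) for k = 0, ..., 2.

H_0 ≅ Z,  H_1 ≅ Z/2Z,  H_2 = 0.

Order the vertices as A < B < D < E < F < G < J. Listing each simplex with vertices in this order, K has dimension 2 with simplices:

  0-simplices (7): A, B, D, E, F, G, J
  1-simplices (18): AD, AE, AF, AJ, BD, BE, BF, BG, BJ, DE, DG, DJ, EF, EG, EJ, FG, FJ, GJ
  2-simplices (12): ADE, ADJ, AEF, AFJ, BDG, BDJ, BEF, BEJ, BFG, DEG, EGJ, FGJ

giving chain groups C_0 ≅ Z^7, C_1 ≅ Z^18, C_2 ≅ Z^12.

The boundary map ∂_1: C_1 → C_0 maps an edge to its endpoints' difference, ∂[p,q] = q − p.
The 7×18 boundary matrix has rank 6 and Smith normal form diag(1,1,1,1,1,1).

The boundary map ∂_2: C_2 → C_1 sends each 2-simplex [p,q,r] to [q,r] − [p,r] + [p,q]. For instance
  ∂AFJ = FJ − AJ + AF,
  ∂BDG = DG − BG + BD.
As a 18×12 matrix over Z this has rank 12, with invariant factors (1,1,1,1,1,1,1,1,1,1,1,2).

Reading off H_k = ker ∂_k / im ∂_{k+1}:

  H_0: rank C_0 − rank ∂_1 = 7 − 6 = 1, and the invariant factors of ∂_1 are all 1, so H_0 ≅ Z.
  H_1: rank ker ∂_1 − rank ∂_2 = (18 − 6) − 12 = 0, and ∂_2 has invariant factor 2 > 1, so H_1 ≅ Z/2Z.
  H_2: rank ker ∂_2 − rank ∂_3 = (12 − 12) − 0 = 0, and there is no ∂_3, so H_2 ≅ 0.

(K is a triangulation of the real projective plane RP^2.)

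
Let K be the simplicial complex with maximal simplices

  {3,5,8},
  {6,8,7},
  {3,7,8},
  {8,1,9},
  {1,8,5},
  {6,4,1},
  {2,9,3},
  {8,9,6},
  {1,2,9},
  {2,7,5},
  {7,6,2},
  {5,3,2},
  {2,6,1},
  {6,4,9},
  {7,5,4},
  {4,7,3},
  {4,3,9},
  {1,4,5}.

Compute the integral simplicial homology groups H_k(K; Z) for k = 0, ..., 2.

We work with the vertex ordering 1 < 2 < 3 < 4 < 5 < 6 < 7 < 8 < 9. The simplices of K, each written with vertices in increasing order, are:

  0-simplices (9): [1], [2], [3], [4], [5], [6], [7], [8], [9]
  1-simplices (27): (27 of them)
  2-simplices (18): [1,2,6], [1,2,9], [1,4,5], [1,4,6], [1,5,8], [1,8,9], [2,3,5], [2,3,9], [2,5,7], [2,6,7], [3,4,7], [3,4,9], [3,5,8], [3,7,8], [4,5,7], [4,6,9], [6,7,8], [6,8,9]

so the chain groups are C_0 ≅ Z^9, C_1 ≅ Z^27, C_2 ≅ Z^18.

The boundary map ∂_1: C_1 → C_0 sends each edge [p,q] (with p < q) to q − p.
This gives a 9×27 integer matrix of rank 8; reducing to Smith normal form yields diagonal entries (1,1,1,1,1,1,1,1).

The boundary map ∂_2: C_2 → C_1 sends each 2-simplex [p,q,r] to [q,r] − [p,r] + [p,q]. For instance
  ∂[1,2,9] = [2,9] − [1,9] + [1,2],
  ∂[1,4,5] = [4,5] − [1,5] + [1,4].
The 27×18 boundary matrix has rank 18 and Smith normal form diag(1,1,1,1,1,1,1,1,1,1,1,1,1,1,1,1,1,2).

From H_k ≅ ker(∂_k) / im(∂_{k+1}) we obtain:

  H_0: rank C_0 − rank ∂_1 = 9 − 8 = 1, and the invariant factors of ∂_1 are all 1, so H_0 ≅ Z.
  H_1: rank ker ∂_1 − rank ∂_2 = (27 − 8) − 18 = 1, and ∂_2 has invariant factor 2 > 1, so H_1 ≅ Z ⊕ Z/2Z.
  H_2: rank ker ∂_2 − rank ∂_3 = (18 − 18) − 0 = 0, and there is no ∂_3, so H_2 ≅ 0.

As a check, the Euler characteristic is 9 − 27 + 18 = 0, which agrees with 1 − 1 + 0 = 0.
(K is a triangulation of the Klein bottle.)

H_0 ≅ Z,  H_1 ≅ Z ⊕ Z/2Z,  H_2 = 0.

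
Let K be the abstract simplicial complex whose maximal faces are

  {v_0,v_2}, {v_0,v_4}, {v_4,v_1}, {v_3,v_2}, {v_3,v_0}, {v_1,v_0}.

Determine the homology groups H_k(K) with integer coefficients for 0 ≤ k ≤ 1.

H_0 ≅ Z,  H_1 ≅ Z^2.

K has 5 vertices, 6 edges.
rank ∂_0 = 0, rank ∂_1 = 4 ⇒ b_0 = 5 − 0 − 4 = 1; all invariant factors of ∂_1 are 1 so no torsion. So H_0 ≅ Z.
rank ∂_1 = 4, rank ∂_2 = 0 ⇒ b_1 = 6 − 4 − 0 = 2. So H_1 ≅ Z^2.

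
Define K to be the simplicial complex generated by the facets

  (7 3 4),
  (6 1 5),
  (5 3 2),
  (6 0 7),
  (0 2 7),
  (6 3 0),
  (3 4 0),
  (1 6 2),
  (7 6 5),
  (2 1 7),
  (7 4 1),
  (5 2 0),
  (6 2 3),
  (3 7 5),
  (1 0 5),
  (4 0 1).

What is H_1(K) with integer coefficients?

H_1 ≅ Z^2.

Take the total order 0 < 1 < 2 < 3 < 4 < 5 < 6 < 7 on the vertex set. Then K (dimension 2) consists of the simplices:

  0-simplices (8): [0], [1], [2], [3], [4], [5], [6], [7]
  1-simplices (24): (24 of them)
  2-simplices (16): [0,1,4], [0,1,5], [0,2,5], [0,2,7], [0,3,4], [0,3,6], [0,6,7], [1,2,6], [1,2,7], [1,4,7], [1,5,6], [2,3,5], [2,3,6], [3,4,7], [3,5,7], [5,6,7]

giving chain groups C_0 ≅ Z^8, C_1 ≅ Z^24, C_2 ≅ Z^16.

∂_1: C_1 → C_0 is given by ∂[p,q] = [q] − [p]. For instance
  ∂[3,6] = [6] − [3].
As a 8×24 matrix over Z this has rank 7, with invariant factors (1,1,1,1,1,1,1).

The boundary map ∂_2: C_2 → C_1 maps a triangle to the signed sum of its edges. For instance
  ∂[0,6,7] = [6,7] − [0,7] + [0,6],
  ∂[0,3,6] = [3,6] − [0,6] + [0,3].
The resulting 24×16 matrix has rank 15, and its Smith normal form has invariant factors (1,1,1,1,1,1,1,1,1,1,1,1,1,1,1).

Computing H_k = (kernel of ∂_k) / (image of ∂_{k+1}):

  H_1: rank ker ∂_1 − rank ∂_2 = (24 − 7) − 15 = 2, and the invariant factors of ∂_2 are all 1, so H_1 = Z^2.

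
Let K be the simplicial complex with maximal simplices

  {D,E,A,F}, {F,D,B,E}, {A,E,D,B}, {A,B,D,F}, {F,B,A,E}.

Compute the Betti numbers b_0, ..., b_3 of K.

b_0 = 1, b_1 = 0, b_2 = 0, b_3 = 1.

Take the total order A < B < D < E < F on the vertex set. Then K (dimension 3) consists of the simplices:

  0-simplices (5): A, B, D, E, F
  1-simplices (10): AB, AD, AE, AF, BD, BE, BF, DE, DF, EF
  2-simplices (10): ABD, ABE, ABF, ADE, ADF, AEF, BDE, BDF, BEF, DEF
  3-simplices (5): ABDE, ABDF, ABEF, ADEF, BDEF

Hence C_0 ≅ Z^5, C_1 ≅ Z^10, C_2 ≅ Z^10, C_3 ≅ Z^5.

The boundary map ∂_1: C_1 → C_0 maps an edge to its endpoints' difference, ∂[p,q] = q − p.
As a 5×10 matrix over Z this has rank 4, with invariant factors (1,1,1,1).

∂_2: C_2 → C_1 maps a triangle to the signed sum of its edges. For instance
  ∂DEF = EF − DF + DE,
  ∂ADE = DE − AE + AD.
The resulting 10×10 matrix has rank 6, and its Smith normal form has invariant factors (1,1,1,1,1,1).

The boundary map ∂_3: C_3 → C_2 sends each 3-simplex σ to the alternating sum Σ_i (−1)^i (σ with its i-th vertex removed). For instance
  ∂ABDF = BDF − ADF + ABF − ABD,
  ∂BDEF = DEF − BEF + BDF − BDE.
As a 10×5 matrix over Z this has rank 4, with invariant factors (1,1,1,1).

Now H_k = ker ∂_k / im ∂_{k+1}, so:

  H_0: rank C_0 − rank ∂_1 = 5 − 4 = 1, and the invariant factors of ∂_1 are all 1, so H_0 = Z.
  H_1: rank ker ∂_1 − rank ∂_2 = (10 − 4) − 6 = 0, and the invariant factors of ∂_2 are all 1, so H_1 = 0.
  H_2: rank ker ∂_2 − rank ∂_3 = (10 − 6) − 4 = 0, and the invariant factors of ∂_3 are all 1, so H_2 = 0.
  H_3: rank ker ∂_3 − rank ∂_4 = (5 − 4) − 0 = 1, and there is no ∂_4, so H_3 = Z.

Hence the Betti numbers are b_0 = 1, b_1 = 0, b_2 = 0, b_3 = 1.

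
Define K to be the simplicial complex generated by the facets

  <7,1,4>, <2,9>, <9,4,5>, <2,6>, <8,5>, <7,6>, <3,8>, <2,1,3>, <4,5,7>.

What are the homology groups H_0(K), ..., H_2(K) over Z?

H_0 = Z,  H_1 = Z^3,  H_2 = 0.

K has 9 vertices, 15 edges, 4 triangles.
rank ∂_0 = 0, rank ∂_1 = 8 ⇒ b_0 = 9 − 0 − 8 = 1; all invariant factors of ∂_1 are 1 so no torsion. So H_0 = Z.
rank ∂_1 = 8, rank ∂_2 = 4 ⇒ b_1 = 15 − 8 − 4 = 3; all invariant factors of ∂_2 are 1 so no torsion. So H_1 = Z^3.
rank ∂_2 = 4, rank ∂_3 = 0 ⇒ b_2 = 4 − 4 − 0 = 0. So H_2 = 0.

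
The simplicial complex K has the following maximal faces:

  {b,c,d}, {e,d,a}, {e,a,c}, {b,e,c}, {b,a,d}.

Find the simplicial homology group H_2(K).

H_2 = 0.

Order the vertices as a < b < c < d < e. Listing each simplex with vertices in this order, K has dimension 2 with simplices:

  0-simplices (5): a, b, c, d, e
  1-simplices (10): ab, ac, ad, ae, bc, bd, be, cd, ce, de
  2-simplices (5): abd, ace, ade, bcd, bce

giving chain groups C_0 ≅ Z^5, C_1 ≅ Z^10, C_2 ≅ Z^5.

∂_1: C_1 → C_0 is given by ∂[p,q] = [q] − [p].
The resulting 5×10 matrix has rank 4, and its Smith normal form has invariant factors (1,1,1,1).

∂_2: C_2 → C_1 sends each 2-simplex [p,q,r] to [q,r] − [p,r] + [p,q]. For instance
  ∂ade = de − ae + ad,
  ∂bce = ce − be + bc.
The resulting 10×5 matrix has rank 5, and its Smith normal form has invariant factors (1,1,1,1,1).

Reading off H_k = ker ∂_k / im ∂_{k+1}:

  H_2: rank ker ∂_2 − rank ∂_3 = (5 − 5) − 0 = 0, and there is no ∂_3, so H_2 ≅ 0.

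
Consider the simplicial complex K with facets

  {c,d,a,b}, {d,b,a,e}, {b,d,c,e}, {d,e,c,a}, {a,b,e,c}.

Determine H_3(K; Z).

K has 5 vertices, 10 edges, 10 triangles, 5 3-simplices.
rank ∂_3 = 4, rank ∂_4 = 0 ⇒ b_3 = 5 − 4 − 0 = 1. So H_3 = Z.

H_3 = Z.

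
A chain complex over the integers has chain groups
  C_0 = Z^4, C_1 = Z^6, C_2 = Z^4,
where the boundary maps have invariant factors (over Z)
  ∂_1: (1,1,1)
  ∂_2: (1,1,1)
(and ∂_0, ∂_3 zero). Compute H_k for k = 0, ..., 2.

H_0: b_0 = 4 − 0 − 3 = 1; torsion from ∂_1 factors > 1: none. So H_0 ≅ Z.
H_1: b_1 = 6 − 3 − 3 = 0; torsion from ∂_2 factors > 1: none. So H_1 ≅ 0.
H_2: b_2 = 4 − 3 − 0 = 1; torsion from ∂_3 factors > 1: none. So H_2 ≅ Z.

H_0 ≅ Z,  H_1 = 0,  H_2 ≅ Z.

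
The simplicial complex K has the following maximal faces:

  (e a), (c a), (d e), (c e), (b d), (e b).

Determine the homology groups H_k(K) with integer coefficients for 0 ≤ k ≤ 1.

H_0 = Z,  H_1 = Z^2.

Take the total order a < b < c < d < e on the vertex set. Then K (dimension 1) consists of the simplices:

  0-simplices (5): a, b, c, d, e
  1-simplices (6): ac, ae, bd, be, ce, de

Hence C_0 ≅ Z^5, C_1 ≅ Z^6.

The boundary map ∂_1: C_1 → C_0 is given by ∂[p,q] = [q] − [p]. For instance
  ∂ae = e − a.
The 5×6 boundary matrix has rank 4 and Smith normal form diag(1,1,1,1).

Computing H_k = (kernel of ∂_k) / (image of ∂_{k+1}):

  H_0: rank C_0 − rank ∂_1 = 5 − 4 = 1, and the invariant factors of ∂_1 are all 1, so H_0 = Z.
  H_1: rank ker ∂_1 − rank ∂_2 = (6 − 4) − 0 = 2, and there is no ∂_2, so H_1 = Z^2.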